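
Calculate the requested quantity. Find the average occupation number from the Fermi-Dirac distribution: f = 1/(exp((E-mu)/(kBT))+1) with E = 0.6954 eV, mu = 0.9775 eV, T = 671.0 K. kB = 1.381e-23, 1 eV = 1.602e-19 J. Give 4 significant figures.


Step 1: (E - mu) = 0.6954 - 0.9775 = -0.2821 eV
Step 2: Convert: (E-mu)*eV = -4.519e-20 J
Step 3: x = (E-mu)*eV/(kB*T) = -4.877
Step 4: f = 1/(exp(-4.877)+1) = 0.9924

0.9924


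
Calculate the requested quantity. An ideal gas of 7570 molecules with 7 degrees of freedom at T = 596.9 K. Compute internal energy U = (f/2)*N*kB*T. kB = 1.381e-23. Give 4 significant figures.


Step 1: f/2 = 7/2 = 3.5
Step 2: N*kB*T = 7570*1.381e-23*596.9 = 6.24e-17
Step 3: U = 3.5 * 6.24e-17 = 2.184e-16 J

2.184e-16


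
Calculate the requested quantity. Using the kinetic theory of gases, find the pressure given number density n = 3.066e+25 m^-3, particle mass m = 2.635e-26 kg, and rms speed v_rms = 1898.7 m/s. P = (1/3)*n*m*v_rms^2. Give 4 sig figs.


Step 1: v_rms^2 = 1898.7^2 = 3.605e+06
Step 2: n*m = 3.066e+25*2.635e-26 = 0.8079
Step 3: P = (1/3)*0.8079*3.605e+06 = 9.708e+05 Pa

9.708e+05


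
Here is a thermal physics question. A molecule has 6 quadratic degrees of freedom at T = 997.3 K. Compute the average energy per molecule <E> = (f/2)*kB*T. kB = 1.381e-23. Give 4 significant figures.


Step 1: f/2 = 6/2 = 3
Step 2: kB*T = 1.381e-23 * 997.3 = 1.377e-20
Step 3: <E> = 3 * 1.377e-20 = 4.132e-20 J

4.132e-20


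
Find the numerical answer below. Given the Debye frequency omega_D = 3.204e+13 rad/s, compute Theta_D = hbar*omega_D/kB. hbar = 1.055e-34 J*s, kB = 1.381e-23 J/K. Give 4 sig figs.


Step 1: hbar*omega_D = 1.055e-34 * 3.204e+13 = 3.38e-21 J
Step 2: Theta_D = 3.38e-21 / 1.381e-23
Step 3: Theta_D = 244.8 K

244.8


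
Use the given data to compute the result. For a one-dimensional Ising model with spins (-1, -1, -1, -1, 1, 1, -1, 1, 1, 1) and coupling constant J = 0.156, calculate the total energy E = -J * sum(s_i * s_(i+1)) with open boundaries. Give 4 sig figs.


Step 1: Nearest-neighbor products: 1, 1, 1, -1, 1, -1, -1, 1, 1
Step 2: Sum of products = 3
Step 3: E = -0.156 * 3 = -0.468

-0.468


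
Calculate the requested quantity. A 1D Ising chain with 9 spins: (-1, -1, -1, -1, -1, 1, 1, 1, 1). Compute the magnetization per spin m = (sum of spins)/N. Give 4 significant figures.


Step 1: Count up spins (+1): 4, down spins (-1): 5
Step 2: Total magnetization M = 4 - 5 = -1
Step 3: m = M/N = -1/9 = -0.1111

-0.1111


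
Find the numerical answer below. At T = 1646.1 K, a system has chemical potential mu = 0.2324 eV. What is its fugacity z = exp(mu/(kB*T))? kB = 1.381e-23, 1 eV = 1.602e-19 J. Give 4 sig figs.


Step 1: Convert mu to Joules: 0.2324*1.602e-19 = 3.723e-20 J
Step 2: kB*T = 1.381e-23*1646.1 = 2.273e-20 J
Step 3: mu/(kB*T) = 1.638
Step 4: z = exp(1.638) = 5.144

5.144


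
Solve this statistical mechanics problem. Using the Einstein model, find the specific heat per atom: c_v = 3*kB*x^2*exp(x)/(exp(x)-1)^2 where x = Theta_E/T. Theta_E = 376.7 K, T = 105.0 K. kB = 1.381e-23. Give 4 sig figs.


Step 1: x = Theta_E/T = 376.7/105.0 = 3.588
Step 2: x^2 = 12.87
Step 3: exp(x) = 36.15
Step 4: c_v = 3*1.381e-23*12.87*36.15/(36.15-1)^2 = 1.56e-23

1.56e-23


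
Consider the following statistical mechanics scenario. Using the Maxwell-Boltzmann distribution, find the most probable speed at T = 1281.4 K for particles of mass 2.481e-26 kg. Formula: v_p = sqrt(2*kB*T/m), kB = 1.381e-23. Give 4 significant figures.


Step 1: Numerator = 2*kB*T = 2*1.381e-23*1281.4 = 3.539e-20
Step 2: Ratio = 3.539e-20 / 2.481e-26 = 1.427e+06
Step 3: v_p = sqrt(1.427e+06) = 1194 m/s

1194


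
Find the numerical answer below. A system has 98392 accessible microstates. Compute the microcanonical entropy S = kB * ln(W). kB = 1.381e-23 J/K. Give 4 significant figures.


Step 1: ln(W) = ln(98392) = 11.5
Step 2: S = kB * ln(W) = 1.381e-23 * 11.5
Step 3: S = 1.588e-22 J/K

1.588e-22


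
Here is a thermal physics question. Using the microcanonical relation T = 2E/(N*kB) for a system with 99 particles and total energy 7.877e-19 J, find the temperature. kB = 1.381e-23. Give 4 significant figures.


Step 1: Numerator = 2*E = 2*7.877e-19 = 1.575e-18 J
Step 2: Denominator = N*kB = 99*1.381e-23 = 1.367e-21
Step 3: T = 1.575e-18 / 1.367e-21 = 1152 K

1152


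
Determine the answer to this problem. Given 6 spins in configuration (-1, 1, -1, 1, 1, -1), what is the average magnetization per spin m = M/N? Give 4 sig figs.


Step 1: Count up spins (+1): 3, down spins (-1): 3
Step 2: Total magnetization M = 3 - 3 = 0
Step 3: m = M/N = 0/6 = 0

0


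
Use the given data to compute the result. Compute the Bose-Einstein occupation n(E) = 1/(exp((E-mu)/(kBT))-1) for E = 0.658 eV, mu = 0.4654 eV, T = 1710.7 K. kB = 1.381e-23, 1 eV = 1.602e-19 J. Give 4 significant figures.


Step 1: (E - mu) = 0.1926 eV
Step 2: x = (E-mu)*eV/(kB*T) = 0.1926*1.602e-19/(1.381e-23*1710.7) = 1.306
Step 3: exp(x) = 3.691
Step 4: n = 1/(exp(x)-1) = 0.3715

0.3715


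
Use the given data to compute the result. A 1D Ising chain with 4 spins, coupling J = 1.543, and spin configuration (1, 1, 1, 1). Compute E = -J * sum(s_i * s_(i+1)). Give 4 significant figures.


Step 1: Nearest-neighbor products: 1, 1, 1
Step 2: Sum of products = 3
Step 3: E = -1.543 * 3 = -4.629

-4.629


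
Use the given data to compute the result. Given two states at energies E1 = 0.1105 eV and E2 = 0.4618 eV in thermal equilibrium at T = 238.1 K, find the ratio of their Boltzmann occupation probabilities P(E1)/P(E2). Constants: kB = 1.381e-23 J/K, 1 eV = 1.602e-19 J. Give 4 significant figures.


Step 1: Compute energy difference dE = E1 - E2 = 0.1105 - 0.4618 = -0.3513 eV
Step 2: Convert to Joules: dE_J = -0.3513 * 1.602e-19 = -5.628e-20 J
Step 3: Compute exponent = -dE_J / (kB * T) = -(-5.628e-20) / (1.381e-23 * 238.1) = 17.12
Step 4: P(E1)/P(E2) = exp(17.12) = 2.711e+07

2.711e+07


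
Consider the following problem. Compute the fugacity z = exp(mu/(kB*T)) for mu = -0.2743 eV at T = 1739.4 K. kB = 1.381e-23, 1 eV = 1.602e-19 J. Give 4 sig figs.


Step 1: Convert mu to Joules: -0.2743*1.602e-19 = -4.394e-20 J
Step 2: kB*T = 1.381e-23*1739.4 = 2.402e-20 J
Step 3: mu/(kB*T) = -1.829
Step 4: z = exp(-1.829) = 0.1605

0.1605


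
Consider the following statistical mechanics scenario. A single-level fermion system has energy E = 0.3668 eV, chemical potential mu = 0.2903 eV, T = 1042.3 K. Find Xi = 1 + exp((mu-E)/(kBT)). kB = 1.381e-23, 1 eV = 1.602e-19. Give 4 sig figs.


Step 1: (mu - E) = 0.2903 - 0.3668 = -0.0765 eV
Step 2: x = (mu-E)*eV/(kB*T) = -0.0765*1.602e-19/(1.381e-23*1042.3) = -0.8514
Step 3: exp(x) = 0.4268
Step 4: Xi = 1 + 0.4268 = 1.427

1.427


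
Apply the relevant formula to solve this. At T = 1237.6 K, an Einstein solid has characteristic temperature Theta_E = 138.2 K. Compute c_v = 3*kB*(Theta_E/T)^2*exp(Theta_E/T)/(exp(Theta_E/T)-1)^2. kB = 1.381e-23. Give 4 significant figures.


Step 1: x = Theta_E/T = 138.2/1237.6 = 0.1117
Step 2: x^2 = 0.01247
Step 3: exp(x) = 1.118
Step 4: c_v = 3*1.381e-23*0.01247*1.118/(1.118-1)^2 = 4.139e-23

4.139e-23


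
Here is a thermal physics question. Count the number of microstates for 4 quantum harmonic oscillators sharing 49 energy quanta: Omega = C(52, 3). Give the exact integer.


Step 1: Use binomial coefficient C(52, 3)
Step 2: Numerator = 52! / 49!
Step 3: Denominator = 3!
Step 4: Omega = 22100

22100


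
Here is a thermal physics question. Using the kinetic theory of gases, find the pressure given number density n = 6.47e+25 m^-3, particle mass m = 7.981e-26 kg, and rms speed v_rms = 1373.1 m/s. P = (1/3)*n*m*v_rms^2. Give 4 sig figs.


Step 1: v_rms^2 = 1373.1^2 = 1.885e+06
Step 2: n*m = 6.47e+25*7.981e-26 = 5.164
Step 3: P = (1/3)*5.164*1.885e+06 = 3.245e+06 Pa

3.245e+06


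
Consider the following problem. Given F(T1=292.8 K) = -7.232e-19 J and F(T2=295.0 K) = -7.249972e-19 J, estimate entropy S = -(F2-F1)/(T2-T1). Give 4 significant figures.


Step 1: dF = F2 - F1 = -7.249972e-19 - (-7.232e-19) = -1.7972e-21 J
Step 2: dT = T2 - T1 = 295.0 - 292.8 = 2.2 K
Step 3: S = -dF/dT = -(-1.7972e-21)/2.2 = 8.169e-22 J/K

8.169e-22


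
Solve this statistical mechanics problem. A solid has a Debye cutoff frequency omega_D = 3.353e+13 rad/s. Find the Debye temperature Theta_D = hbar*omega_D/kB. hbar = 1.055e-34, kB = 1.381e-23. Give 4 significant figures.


Step 1: hbar*omega_D = 1.055e-34 * 3.353e+13 = 3.537e-21 J
Step 2: Theta_D = 3.537e-21 / 1.381e-23
Step 3: Theta_D = 256.1 K

256.1


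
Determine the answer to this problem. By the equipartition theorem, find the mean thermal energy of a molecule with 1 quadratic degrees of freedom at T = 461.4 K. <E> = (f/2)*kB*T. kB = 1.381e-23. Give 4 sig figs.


Step 1: f/2 = 1/2 = 0.5
Step 2: kB*T = 1.381e-23 * 461.4 = 6.372e-21
Step 3: <E> = 0.5 * 6.372e-21 = 3.186e-21 J

3.186e-21


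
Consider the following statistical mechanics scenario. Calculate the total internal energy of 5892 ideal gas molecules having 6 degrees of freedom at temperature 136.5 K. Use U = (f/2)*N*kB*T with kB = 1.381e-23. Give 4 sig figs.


Step 1: f/2 = 6/2 = 3.0
Step 2: N*kB*T = 5892*1.381e-23*136.5 = 1.111e-17
Step 3: U = 3.0 * 1.111e-17 = 3.332e-17 J

3.332e-17


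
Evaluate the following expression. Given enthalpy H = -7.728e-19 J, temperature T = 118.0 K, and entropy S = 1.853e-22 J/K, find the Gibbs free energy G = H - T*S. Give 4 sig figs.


Step 1: T*S = 118.0 * 1.853e-22 = 2.187e-20 J
Step 2: G = H - T*S = -7.728e-19 - 2.187e-20
Step 3: G = -7.947e-19 J

-7.947e-19


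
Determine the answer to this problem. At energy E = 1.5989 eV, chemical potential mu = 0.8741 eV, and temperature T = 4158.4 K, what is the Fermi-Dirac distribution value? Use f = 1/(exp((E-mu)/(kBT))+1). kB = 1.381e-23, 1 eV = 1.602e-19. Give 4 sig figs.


Step 1: (E - mu) = 1.5989 - 0.8741 = 0.7248 eV
Step 2: Convert: (E-mu)*eV = 1.161e-19 J
Step 3: x = (E-mu)*eV/(kB*T) = 2.022
Step 4: f = 1/(exp(2.022)+1) = 0.1169

0.1169


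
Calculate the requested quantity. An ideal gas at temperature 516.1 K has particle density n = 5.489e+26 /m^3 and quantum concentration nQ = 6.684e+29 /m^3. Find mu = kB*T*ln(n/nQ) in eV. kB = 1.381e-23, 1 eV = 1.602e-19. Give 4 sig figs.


Step 1: n/nQ = 5.489e+26/6.684e+29 = 0.0008212
Step 2: ln(n/nQ) = -7.105
Step 3: mu = kB*T*ln(n/nQ) = 7.127e-21*-7.105 = -5.064e-20 J
Step 4: Convert to eV: -5.064e-20/1.602e-19 = -0.3161 eV

-0.3161


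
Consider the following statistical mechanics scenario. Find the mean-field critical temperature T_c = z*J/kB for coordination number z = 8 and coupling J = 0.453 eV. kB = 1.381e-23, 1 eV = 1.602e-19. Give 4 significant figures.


Step 1: z*J = 8*0.453 = 3.624 eV
Step 2: Convert to Joules: 3.624*1.602e-19 = 5.806e-19 J
Step 3: T_c = 5.806e-19 / 1.381e-23 = 4.204e+04 K

4.204e+04


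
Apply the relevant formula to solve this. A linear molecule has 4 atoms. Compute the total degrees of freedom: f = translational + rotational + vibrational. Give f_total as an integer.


Step 1: Translational DOF = 3
Step 2: Rotational DOF (linear) = 2
Step 3: Vibrational DOF = 3*4 - 5 = 7
Step 4: Total = 3 + 2 + 7 = 12

12


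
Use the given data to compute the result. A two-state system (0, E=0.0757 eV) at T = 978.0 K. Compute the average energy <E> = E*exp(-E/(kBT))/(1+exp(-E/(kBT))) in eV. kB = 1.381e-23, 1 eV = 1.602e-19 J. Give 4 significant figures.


Step 1: beta*E = 0.0757*1.602e-19/(1.381e-23*978.0) = 0.8979
Step 2: exp(-beta*E) = 0.4074
Step 3: <E> = 0.0757*0.4074/(1+0.4074) = 0.02191 eV

0.02191


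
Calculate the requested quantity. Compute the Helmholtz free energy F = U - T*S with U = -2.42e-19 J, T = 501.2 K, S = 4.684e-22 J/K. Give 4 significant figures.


Step 1: T*S = 501.2 * 4.684e-22 = 2.348e-19 J
Step 2: F = U - T*S = -2.42e-19 - 2.348e-19
Step 3: F = -4.768e-19 J

-4.768e-19


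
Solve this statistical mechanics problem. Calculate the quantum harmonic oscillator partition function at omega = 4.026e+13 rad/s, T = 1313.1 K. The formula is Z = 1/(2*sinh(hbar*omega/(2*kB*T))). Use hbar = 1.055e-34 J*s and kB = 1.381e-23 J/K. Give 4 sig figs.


Step 1: Compute x = hbar*omega/(kB*T) = 1.055e-34*4.026e+13/(1.381e-23*1313.1) = 0.2342
Step 2: x/2 = 0.1171
Step 3: sinh(x/2) = 0.1174
Step 4: Z = 1/(2*0.1174) = 4.26

4.26


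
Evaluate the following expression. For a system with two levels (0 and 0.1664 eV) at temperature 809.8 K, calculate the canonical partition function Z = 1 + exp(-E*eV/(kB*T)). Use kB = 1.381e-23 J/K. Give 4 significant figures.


Step 1: Compute beta*E = E*eV/(kB*T) = 0.1664*1.602e-19/(1.381e-23*809.8) = 2.384
Step 2: exp(-beta*E) = exp(-2.384) = 0.09221
Step 3: Z = 1 + 0.09221 = 1.092

1.092


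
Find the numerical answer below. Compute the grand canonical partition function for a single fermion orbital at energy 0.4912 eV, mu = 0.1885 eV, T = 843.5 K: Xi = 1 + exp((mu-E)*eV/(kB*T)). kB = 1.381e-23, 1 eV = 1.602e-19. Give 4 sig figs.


Step 1: (mu - E) = 0.1885 - 0.4912 = -0.3027 eV
Step 2: x = (mu-E)*eV/(kB*T) = -0.3027*1.602e-19/(1.381e-23*843.5) = -4.163
Step 3: exp(x) = 0.01556
Step 4: Xi = 1 + 0.01556 = 1.016

1.016


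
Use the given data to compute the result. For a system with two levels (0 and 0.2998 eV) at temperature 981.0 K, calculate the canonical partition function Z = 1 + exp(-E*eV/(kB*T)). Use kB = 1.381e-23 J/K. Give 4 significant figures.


Step 1: Compute beta*E = E*eV/(kB*T) = 0.2998*1.602e-19/(1.381e-23*981.0) = 3.545
Step 2: exp(-beta*E) = exp(-3.545) = 0.02887
Step 3: Z = 1 + 0.02887 = 1.029

1.029


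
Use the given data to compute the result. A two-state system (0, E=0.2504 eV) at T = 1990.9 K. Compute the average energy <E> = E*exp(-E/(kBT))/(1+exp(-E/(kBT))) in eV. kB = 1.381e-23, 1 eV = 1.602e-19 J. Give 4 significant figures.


Step 1: beta*E = 0.2504*1.602e-19/(1.381e-23*1990.9) = 1.459
Step 2: exp(-beta*E) = 0.2325
Step 3: <E> = 0.2504*0.2325/(1+0.2325) = 0.04723 eV

0.04723


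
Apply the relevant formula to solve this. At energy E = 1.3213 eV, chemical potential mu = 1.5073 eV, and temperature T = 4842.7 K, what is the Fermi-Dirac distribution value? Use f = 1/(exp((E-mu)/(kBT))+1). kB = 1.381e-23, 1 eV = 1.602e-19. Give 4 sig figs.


Step 1: (E - mu) = 1.3213 - 1.5073 = -0.186 eV
Step 2: Convert: (E-mu)*eV = -2.98e-20 J
Step 3: x = (E-mu)*eV/(kB*T) = -0.4455
Step 4: f = 1/(exp(-0.4455)+1) = 0.6096

0.6096


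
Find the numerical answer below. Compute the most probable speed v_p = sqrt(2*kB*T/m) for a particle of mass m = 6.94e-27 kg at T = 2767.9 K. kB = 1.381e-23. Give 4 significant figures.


Step 1: Numerator = 2*kB*T = 2*1.381e-23*2767.9 = 7.645e-20
Step 2: Ratio = 7.645e-20 / 6.94e-27 = 1.102e+07
Step 3: v_p = sqrt(1.102e+07) = 3319 m/s

3319


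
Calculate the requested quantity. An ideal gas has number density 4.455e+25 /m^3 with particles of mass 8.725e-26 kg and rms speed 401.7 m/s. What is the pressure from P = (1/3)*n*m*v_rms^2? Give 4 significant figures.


Step 1: v_rms^2 = 401.7^2 = 1.614e+05
Step 2: n*m = 4.455e+25*8.725e-26 = 3.887
Step 3: P = (1/3)*3.887*1.614e+05 = 2.091e+05 Pa

2.091e+05


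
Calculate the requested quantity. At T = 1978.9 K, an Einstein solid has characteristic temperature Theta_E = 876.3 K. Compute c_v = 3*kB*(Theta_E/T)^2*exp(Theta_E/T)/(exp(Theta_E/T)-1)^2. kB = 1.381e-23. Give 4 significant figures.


Step 1: x = Theta_E/T = 876.3/1978.9 = 0.4428
Step 2: x^2 = 0.1961
Step 3: exp(x) = 1.557
Step 4: c_v = 3*1.381e-23*0.1961*1.557/(1.557-1)^2 = 4.076e-23

4.076e-23


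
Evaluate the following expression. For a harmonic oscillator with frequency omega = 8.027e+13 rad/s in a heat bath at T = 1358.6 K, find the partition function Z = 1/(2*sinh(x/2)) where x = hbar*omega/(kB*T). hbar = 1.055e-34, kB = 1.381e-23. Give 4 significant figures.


Step 1: Compute x = hbar*omega/(kB*T) = 1.055e-34*8.027e+13/(1.381e-23*1358.6) = 0.4514
Step 2: x/2 = 0.2257
Step 3: sinh(x/2) = 0.2276
Step 4: Z = 1/(2*0.2276) = 2.197

2.197


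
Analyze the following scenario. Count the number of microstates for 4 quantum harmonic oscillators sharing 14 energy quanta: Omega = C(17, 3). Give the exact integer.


Step 1: Use binomial coefficient C(17, 3)
Step 2: Numerator = 17! / 14!
Step 3: Denominator = 3!
Step 4: Omega = 680

680


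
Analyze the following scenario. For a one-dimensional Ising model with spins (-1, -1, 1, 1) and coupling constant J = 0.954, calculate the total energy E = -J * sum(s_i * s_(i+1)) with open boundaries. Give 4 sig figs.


Step 1: Nearest-neighbor products: 1, -1, 1
Step 2: Sum of products = 1
Step 3: E = -0.954 * 1 = -0.954

-0.954


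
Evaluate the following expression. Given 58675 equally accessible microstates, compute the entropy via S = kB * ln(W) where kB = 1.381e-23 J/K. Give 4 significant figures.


Step 1: ln(W) = ln(58675) = 10.98
Step 2: S = kB * ln(W) = 1.381e-23 * 10.98
Step 3: S = 1.516e-22 J/K

1.516e-22


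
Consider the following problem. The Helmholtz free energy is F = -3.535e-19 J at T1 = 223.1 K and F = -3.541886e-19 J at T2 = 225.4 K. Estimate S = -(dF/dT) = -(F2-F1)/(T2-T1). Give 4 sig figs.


Step 1: dF = F2 - F1 = -3.541886e-19 - (-3.535e-19) = -6.886e-22 J
Step 2: dT = T2 - T1 = 225.4 - 223.1 = 2.3 K
Step 3: S = -dF/dT = -(-6.886e-22)/2.3 = 2.994e-22 J/K

2.994e-22


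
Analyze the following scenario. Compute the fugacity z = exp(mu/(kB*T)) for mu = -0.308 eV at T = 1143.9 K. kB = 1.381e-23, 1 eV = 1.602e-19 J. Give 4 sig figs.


Step 1: Convert mu to Joules: -0.308*1.602e-19 = -4.934e-20 J
Step 2: kB*T = 1.381e-23*1143.9 = 1.58e-20 J
Step 3: mu/(kB*T) = -3.123
Step 4: z = exp(-3.123) = 0.04401

0.04401


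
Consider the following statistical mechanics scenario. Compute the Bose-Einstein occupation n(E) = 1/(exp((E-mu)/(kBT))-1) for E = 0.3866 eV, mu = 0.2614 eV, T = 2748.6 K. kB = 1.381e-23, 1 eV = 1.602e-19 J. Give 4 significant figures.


Step 1: (E - mu) = 0.1252 eV
Step 2: x = (E-mu)*eV/(kB*T) = 0.1252*1.602e-19/(1.381e-23*2748.6) = 0.5284
Step 3: exp(x) = 1.696
Step 4: n = 1/(exp(x)-1) = 1.436

1.436


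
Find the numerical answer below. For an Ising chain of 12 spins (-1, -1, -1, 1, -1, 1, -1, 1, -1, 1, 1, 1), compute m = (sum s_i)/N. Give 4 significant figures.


Step 1: Count up spins (+1): 6, down spins (-1): 6
Step 2: Total magnetization M = 6 - 6 = 0
Step 3: m = M/N = 0/12 = 0

0


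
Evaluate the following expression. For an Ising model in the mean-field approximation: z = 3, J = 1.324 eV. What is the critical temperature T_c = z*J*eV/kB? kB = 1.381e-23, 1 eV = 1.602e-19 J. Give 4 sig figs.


Step 1: z*J = 3*1.324 = 3.972 eV
Step 2: Convert to Joules: 3.972*1.602e-19 = 6.363e-19 J
Step 3: T_c = 6.363e-19 / 1.381e-23 = 4.608e+04 K

4.608e+04


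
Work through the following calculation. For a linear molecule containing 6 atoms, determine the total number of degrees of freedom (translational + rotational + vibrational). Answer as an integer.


Step 1: Translational DOF = 3
Step 2: Rotational DOF (linear) = 2
Step 3: Vibrational DOF = 3*6 - 5 = 13
Step 4: Total = 3 + 2 + 13 = 18

18


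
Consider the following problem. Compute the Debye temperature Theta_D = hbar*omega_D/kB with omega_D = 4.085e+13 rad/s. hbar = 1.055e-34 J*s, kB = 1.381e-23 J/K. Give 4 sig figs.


Step 1: hbar*omega_D = 1.055e-34 * 4.085e+13 = 4.31e-21 J
Step 2: Theta_D = 4.31e-21 / 1.381e-23
Step 3: Theta_D = 312.1 K

312.1


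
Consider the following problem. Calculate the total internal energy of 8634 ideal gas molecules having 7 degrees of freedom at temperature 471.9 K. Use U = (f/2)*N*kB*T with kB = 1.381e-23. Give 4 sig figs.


Step 1: f/2 = 7/2 = 3.5
Step 2: N*kB*T = 8634*1.381e-23*471.9 = 5.627e-17
Step 3: U = 3.5 * 5.627e-17 = 1.969e-16 J

1.969e-16


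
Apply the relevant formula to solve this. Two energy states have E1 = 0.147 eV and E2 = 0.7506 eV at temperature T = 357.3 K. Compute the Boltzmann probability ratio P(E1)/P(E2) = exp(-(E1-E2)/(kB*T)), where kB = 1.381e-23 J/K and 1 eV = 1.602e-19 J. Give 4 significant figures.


Step 1: Compute energy difference dE = E1 - E2 = 0.147 - 0.7506 = -0.6036 eV
Step 2: Convert to Joules: dE_J = -0.6036 * 1.602e-19 = -9.67e-20 J
Step 3: Compute exponent = -dE_J / (kB * T) = -(-9.67e-20) / (1.381e-23 * 357.3) = 19.6
Step 4: P(E1)/P(E2) = exp(19.6) = 3.242e+08

3.242e+08


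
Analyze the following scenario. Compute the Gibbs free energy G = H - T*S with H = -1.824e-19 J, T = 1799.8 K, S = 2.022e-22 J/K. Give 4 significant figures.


Step 1: T*S = 1799.8 * 2.022e-22 = 3.639e-19 J
Step 2: G = H - T*S = -1.824e-19 - 3.639e-19
Step 3: G = -5.463e-19 J

-5.463e-19


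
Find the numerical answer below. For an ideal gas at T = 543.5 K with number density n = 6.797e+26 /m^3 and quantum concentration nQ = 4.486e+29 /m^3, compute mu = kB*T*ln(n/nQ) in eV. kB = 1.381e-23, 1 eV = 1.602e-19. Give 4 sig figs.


Step 1: n/nQ = 6.797e+26/4.486e+29 = 0.001515
Step 2: ln(n/nQ) = -6.492
Step 3: mu = kB*T*ln(n/nQ) = 7.506e-21*-6.492 = -4.873e-20 J
Step 4: Convert to eV: -4.873e-20/1.602e-19 = -0.3042 eV

-0.3042


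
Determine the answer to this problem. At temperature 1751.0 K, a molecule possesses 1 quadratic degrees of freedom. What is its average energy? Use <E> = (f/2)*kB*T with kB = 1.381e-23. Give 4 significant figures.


Step 1: f/2 = 1/2 = 0.5
Step 2: kB*T = 1.381e-23 * 1751.0 = 2.418e-20
Step 3: <E> = 0.5 * 2.418e-20 = 1.209e-20 J

1.209e-20


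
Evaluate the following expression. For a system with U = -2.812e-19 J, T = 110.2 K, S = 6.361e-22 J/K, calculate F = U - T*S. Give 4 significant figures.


Step 1: T*S = 110.2 * 6.361e-22 = 7.01e-20 J
Step 2: F = U - T*S = -2.812e-19 - 7.01e-20
Step 3: F = -3.513e-19 J

-3.513e-19


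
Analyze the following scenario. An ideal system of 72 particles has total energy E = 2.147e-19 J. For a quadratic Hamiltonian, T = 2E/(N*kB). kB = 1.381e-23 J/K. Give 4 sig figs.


Step 1: Numerator = 2*E = 2*2.147e-19 = 4.294e-19 J
Step 2: Denominator = N*kB = 72*1.381e-23 = 9.943e-22
Step 3: T = 4.294e-19 / 9.943e-22 = 431.9 K

431.9


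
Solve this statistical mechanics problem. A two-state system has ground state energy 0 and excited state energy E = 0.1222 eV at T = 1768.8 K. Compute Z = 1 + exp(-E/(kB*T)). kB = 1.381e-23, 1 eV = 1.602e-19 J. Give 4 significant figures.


Step 1: Compute beta*E = E*eV/(kB*T) = 0.1222*1.602e-19/(1.381e-23*1768.8) = 0.8014
Step 2: exp(-beta*E) = exp(-0.8014) = 0.4487
Step 3: Z = 1 + 0.4487 = 1.449

1.449


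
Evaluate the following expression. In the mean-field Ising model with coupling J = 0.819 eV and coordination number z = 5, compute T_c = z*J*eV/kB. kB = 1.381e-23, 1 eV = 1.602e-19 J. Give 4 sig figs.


Step 1: z*J = 5*0.819 = 4.095 eV
Step 2: Convert to Joules: 4.095*1.602e-19 = 6.56e-19 J
Step 3: T_c = 6.56e-19 / 1.381e-23 = 4.75e+04 K

4.75e+04


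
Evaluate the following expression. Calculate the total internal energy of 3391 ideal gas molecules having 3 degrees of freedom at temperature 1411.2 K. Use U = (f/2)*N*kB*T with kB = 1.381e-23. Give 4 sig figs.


Step 1: f/2 = 3/2 = 1.5
Step 2: N*kB*T = 3391*1.381e-23*1411.2 = 6.609e-17
Step 3: U = 1.5 * 6.609e-17 = 9.913e-17 J

9.913e-17


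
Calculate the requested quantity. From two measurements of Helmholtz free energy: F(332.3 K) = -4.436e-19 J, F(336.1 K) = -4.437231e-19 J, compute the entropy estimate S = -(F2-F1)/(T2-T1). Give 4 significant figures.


Step 1: dF = F2 - F1 = -4.437231e-19 - (-4.436e-19) = -1.231e-22 J
Step 2: dT = T2 - T1 = 336.1 - 332.3 = 3.8 K
Step 3: S = -dF/dT = -(-1.231e-22)/3.8 = 3.239e-23 J/K

3.239e-23


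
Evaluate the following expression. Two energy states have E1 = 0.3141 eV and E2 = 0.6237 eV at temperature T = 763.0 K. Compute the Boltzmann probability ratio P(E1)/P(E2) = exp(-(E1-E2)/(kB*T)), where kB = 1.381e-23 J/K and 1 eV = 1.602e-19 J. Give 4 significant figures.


Step 1: Compute energy difference dE = E1 - E2 = 0.3141 - 0.6237 = -0.3096 eV
Step 2: Convert to Joules: dE_J = -0.3096 * 1.602e-19 = -4.96e-20 J
Step 3: Compute exponent = -dE_J / (kB * T) = -(-4.96e-20) / (1.381e-23 * 763.0) = 4.707
Step 4: P(E1)/P(E2) = exp(4.707) = 110.7

110.7


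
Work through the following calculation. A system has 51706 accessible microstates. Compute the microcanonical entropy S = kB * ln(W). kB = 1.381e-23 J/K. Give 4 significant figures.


Step 1: ln(W) = ln(51706) = 10.85
Step 2: S = kB * ln(W) = 1.381e-23 * 10.85
Step 3: S = 1.499e-22 J/K

1.499e-22


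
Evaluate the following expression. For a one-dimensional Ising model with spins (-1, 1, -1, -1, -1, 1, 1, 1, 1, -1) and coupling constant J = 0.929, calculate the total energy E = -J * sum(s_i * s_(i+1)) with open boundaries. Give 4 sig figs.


Step 1: Nearest-neighbor products: -1, -1, 1, 1, -1, 1, 1, 1, -1
Step 2: Sum of products = 1
Step 3: E = -0.929 * 1 = -0.929

-0.929


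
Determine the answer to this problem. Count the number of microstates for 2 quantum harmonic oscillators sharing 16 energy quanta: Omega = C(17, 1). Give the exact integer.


Step 1: Use binomial coefficient C(17, 1)
Step 2: Numerator = 17! / 16!
Step 3: Denominator = 1!
Step 4: Omega = 17

17


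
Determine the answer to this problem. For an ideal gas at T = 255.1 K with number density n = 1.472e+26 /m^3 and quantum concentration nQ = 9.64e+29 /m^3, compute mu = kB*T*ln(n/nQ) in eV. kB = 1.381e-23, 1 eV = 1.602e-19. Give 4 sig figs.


Step 1: n/nQ = 1.472e+26/9.64e+29 = 0.0001527
Step 2: ln(n/nQ) = -8.787
Step 3: mu = kB*T*ln(n/nQ) = 3.523e-21*-8.787 = -3.096e-20 J
Step 4: Convert to eV: -3.096e-20/1.602e-19 = -0.1932 eV

-0.1932


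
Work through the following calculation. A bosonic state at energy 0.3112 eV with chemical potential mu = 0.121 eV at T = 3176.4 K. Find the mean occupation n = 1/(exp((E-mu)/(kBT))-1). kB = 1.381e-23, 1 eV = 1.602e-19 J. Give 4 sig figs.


Step 1: (E - mu) = 0.1902 eV
Step 2: x = (E-mu)*eV/(kB*T) = 0.1902*1.602e-19/(1.381e-23*3176.4) = 0.6946
Step 3: exp(x) = 2.003
Step 4: n = 1/(exp(x)-1) = 0.9971

0.9971


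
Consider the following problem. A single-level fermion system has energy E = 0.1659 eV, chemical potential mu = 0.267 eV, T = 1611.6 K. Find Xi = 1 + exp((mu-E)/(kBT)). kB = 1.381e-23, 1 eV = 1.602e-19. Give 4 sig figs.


Step 1: (mu - E) = 0.267 - 0.1659 = 0.1011 eV
Step 2: x = (mu-E)*eV/(kB*T) = 0.1011*1.602e-19/(1.381e-23*1611.6) = 0.7277
Step 3: exp(x) = 2.07
Step 4: Xi = 1 + 2.07 = 3.07

3.07


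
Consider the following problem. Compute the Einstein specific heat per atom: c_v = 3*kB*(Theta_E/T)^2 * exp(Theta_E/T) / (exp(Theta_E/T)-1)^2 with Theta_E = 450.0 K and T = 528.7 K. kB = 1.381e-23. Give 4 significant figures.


Step 1: x = Theta_E/T = 450.0/528.7 = 0.8511
Step 2: x^2 = 0.7244
Step 3: exp(x) = 2.342
Step 4: c_v = 3*1.381e-23*0.7244*2.342/(2.342-1)^2 = 3.902e-23

3.902e-23


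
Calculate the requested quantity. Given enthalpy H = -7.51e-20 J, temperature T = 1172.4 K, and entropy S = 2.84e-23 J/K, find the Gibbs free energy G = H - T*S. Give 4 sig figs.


Step 1: T*S = 1172.4 * 2.84e-23 = 3.33e-20 J
Step 2: G = H - T*S = -7.51e-20 - 3.33e-20
Step 3: G = -1.084e-19 J

-1.084e-19


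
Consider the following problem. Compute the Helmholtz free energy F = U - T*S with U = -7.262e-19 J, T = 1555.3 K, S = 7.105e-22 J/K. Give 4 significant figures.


Step 1: T*S = 1555.3 * 7.105e-22 = 1.105e-18 J
Step 2: F = U - T*S = -7.262e-19 - 1.105e-18
Step 3: F = -1.831e-18 J

-1.831e-18


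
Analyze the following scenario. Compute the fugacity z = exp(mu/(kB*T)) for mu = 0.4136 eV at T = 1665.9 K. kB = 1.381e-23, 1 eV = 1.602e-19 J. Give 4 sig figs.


Step 1: Convert mu to Joules: 0.4136*1.602e-19 = 6.626e-20 J
Step 2: kB*T = 1.381e-23*1665.9 = 2.301e-20 J
Step 3: mu/(kB*T) = 2.88
Step 4: z = exp(2.88) = 17.82

17.82


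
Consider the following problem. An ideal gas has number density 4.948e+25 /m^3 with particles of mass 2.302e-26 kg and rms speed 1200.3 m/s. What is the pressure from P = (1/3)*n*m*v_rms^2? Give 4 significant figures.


Step 1: v_rms^2 = 1200.3^2 = 1.441e+06
Step 2: n*m = 4.948e+25*2.302e-26 = 1.139
Step 3: P = (1/3)*1.139*1.441e+06 = 5.47e+05 Pa

5.47e+05


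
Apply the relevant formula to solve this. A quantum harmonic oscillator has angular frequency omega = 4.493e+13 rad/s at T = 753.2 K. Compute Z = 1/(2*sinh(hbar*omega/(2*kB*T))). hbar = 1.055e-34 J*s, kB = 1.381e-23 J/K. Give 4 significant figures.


Step 1: Compute x = hbar*omega/(kB*T) = 1.055e-34*4.493e+13/(1.381e-23*753.2) = 0.4557
Step 2: x/2 = 0.2279
Step 3: sinh(x/2) = 0.2298
Step 4: Z = 1/(2*0.2298) = 2.176

2.176


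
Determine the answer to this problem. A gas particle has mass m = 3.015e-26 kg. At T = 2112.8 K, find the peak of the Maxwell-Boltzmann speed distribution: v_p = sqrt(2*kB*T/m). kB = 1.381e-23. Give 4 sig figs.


Step 1: Numerator = 2*kB*T = 2*1.381e-23*2112.8 = 5.836e-20
Step 2: Ratio = 5.836e-20 / 3.015e-26 = 1.936e+06
Step 3: v_p = sqrt(1.936e+06) = 1391 m/s

1391


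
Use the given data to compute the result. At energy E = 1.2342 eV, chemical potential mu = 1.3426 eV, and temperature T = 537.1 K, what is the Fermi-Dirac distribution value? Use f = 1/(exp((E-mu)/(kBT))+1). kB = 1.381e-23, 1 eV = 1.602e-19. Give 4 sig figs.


Step 1: (E - mu) = 1.2342 - 1.3426 = -0.1084 eV
Step 2: Convert: (E-mu)*eV = -1.737e-20 J
Step 3: x = (E-mu)*eV/(kB*T) = -2.341
Step 4: f = 1/(exp(-2.341)+1) = 0.9122

0.9122


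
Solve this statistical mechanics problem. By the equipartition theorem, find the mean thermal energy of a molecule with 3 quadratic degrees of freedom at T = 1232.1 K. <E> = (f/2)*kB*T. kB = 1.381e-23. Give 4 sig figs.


Step 1: f/2 = 3/2 = 1.5
Step 2: kB*T = 1.381e-23 * 1232.1 = 1.702e-20
Step 3: <E> = 1.5 * 1.702e-20 = 2.552e-20 J

2.552e-20


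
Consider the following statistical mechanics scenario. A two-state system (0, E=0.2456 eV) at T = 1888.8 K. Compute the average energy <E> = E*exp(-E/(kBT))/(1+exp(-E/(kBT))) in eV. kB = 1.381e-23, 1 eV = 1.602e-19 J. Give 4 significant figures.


Step 1: beta*E = 0.2456*1.602e-19/(1.381e-23*1888.8) = 1.508
Step 2: exp(-beta*E) = 0.2213
Step 3: <E> = 0.2456*0.2213/(1+0.2213) = 0.0445 eV

0.0445


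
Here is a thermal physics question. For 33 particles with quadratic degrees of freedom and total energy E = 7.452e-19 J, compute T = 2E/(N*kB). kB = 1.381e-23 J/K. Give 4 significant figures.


Step 1: Numerator = 2*E = 2*7.452e-19 = 1.49e-18 J
Step 2: Denominator = N*kB = 33*1.381e-23 = 4.557e-22
Step 3: T = 1.49e-18 / 4.557e-22 = 3270 K

3270


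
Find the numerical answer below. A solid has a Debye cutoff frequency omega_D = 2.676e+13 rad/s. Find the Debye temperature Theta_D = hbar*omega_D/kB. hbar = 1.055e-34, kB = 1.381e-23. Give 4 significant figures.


Step 1: hbar*omega_D = 1.055e-34 * 2.676e+13 = 2.823e-21 J
Step 2: Theta_D = 2.823e-21 / 1.381e-23
Step 3: Theta_D = 204.4 K

204.4


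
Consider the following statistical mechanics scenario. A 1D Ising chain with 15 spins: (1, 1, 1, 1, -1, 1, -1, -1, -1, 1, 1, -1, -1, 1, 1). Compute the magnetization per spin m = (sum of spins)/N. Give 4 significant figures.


Step 1: Count up spins (+1): 9, down spins (-1): 6
Step 2: Total magnetization M = 9 - 6 = 3
Step 3: m = M/N = 3/15 = 0.2

0.2


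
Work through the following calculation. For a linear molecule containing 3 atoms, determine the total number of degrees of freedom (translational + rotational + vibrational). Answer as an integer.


Step 1: Translational DOF = 3
Step 2: Rotational DOF (linear) = 2
Step 3: Vibrational DOF = 3*3 - 5 = 4
Step 4: Total = 3 + 2 + 4 = 9

9


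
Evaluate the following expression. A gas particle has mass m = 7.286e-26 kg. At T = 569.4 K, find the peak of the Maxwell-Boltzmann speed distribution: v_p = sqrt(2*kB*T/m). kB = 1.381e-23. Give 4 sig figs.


Step 1: Numerator = 2*kB*T = 2*1.381e-23*569.4 = 1.573e-20
Step 2: Ratio = 1.573e-20 / 7.286e-26 = 2.158e+05
Step 3: v_p = sqrt(2.158e+05) = 464.6 m/s

464.6


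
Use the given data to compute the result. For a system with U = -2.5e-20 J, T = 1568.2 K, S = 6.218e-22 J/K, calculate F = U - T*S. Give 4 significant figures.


Step 1: T*S = 1568.2 * 6.218e-22 = 9.751e-19 J
Step 2: F = U - T*S = -2.5e-20 - 9.751e-19
Step 3: F = -1e-18 J

-1e-18


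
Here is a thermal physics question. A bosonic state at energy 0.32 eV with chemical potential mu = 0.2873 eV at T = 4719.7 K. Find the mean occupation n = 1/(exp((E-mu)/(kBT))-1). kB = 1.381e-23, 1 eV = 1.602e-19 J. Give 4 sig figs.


Step 1: (E - mu) = 0.0327 eV
Step 2: x = (E-mu)*eV/(kB*T) = 0.0327*1.602e-19/(1.381e-23*4719.7) = 0.08037
Step 3: exp(x) = 1.084
Step 4: n = 1/(exp(x)-1) = 11.95

11.95


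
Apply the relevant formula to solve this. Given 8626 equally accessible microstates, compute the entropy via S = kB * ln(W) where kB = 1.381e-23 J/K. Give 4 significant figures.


Step 1: ln(W) = ln(8626) = 9.063
Step 2: S = kB * ln(W) = 1.381e-23 * 9.063
Step 3: S = 1.252e-22 J/K

1.252e-22


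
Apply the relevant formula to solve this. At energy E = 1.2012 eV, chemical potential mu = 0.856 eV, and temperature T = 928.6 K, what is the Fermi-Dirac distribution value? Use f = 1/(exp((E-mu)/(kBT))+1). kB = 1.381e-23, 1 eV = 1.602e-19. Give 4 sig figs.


Step 1: (E - mu) = 1.2012 - 0.856 = 0.3452 eV
Step 2: Convert: (E-mu)*eV = 5.53e-20 J
Step 3: x = (E-mu)*eV/(kB*T) = 4.312
Step 4: f = 1/(exp(4.312)+1) = 0.01323

0.01323


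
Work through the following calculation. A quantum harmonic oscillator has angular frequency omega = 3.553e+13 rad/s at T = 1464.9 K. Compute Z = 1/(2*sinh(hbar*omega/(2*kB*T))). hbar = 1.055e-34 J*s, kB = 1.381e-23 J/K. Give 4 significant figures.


Step 1: Compute x = hbar*omega/(kB*T) = 1.055e-34*3.553e+13/(1.381e-23*1464.9) = 0.1853
Step 2: x/2 = 0.09264
Step 3: sinh(x/2) = 0.09278
Step 4: Z = 1/(2*0.09278) = 5.389

5.389


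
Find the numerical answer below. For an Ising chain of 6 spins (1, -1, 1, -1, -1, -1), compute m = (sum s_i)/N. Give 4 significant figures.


Step 1: Count up spins (+1): 2, down spins (-1): 4
Step 2: Total magnetization M = 2 - 4 = -2
Step 3: m = M/N = -2/6 = -0.3333

-0.3333


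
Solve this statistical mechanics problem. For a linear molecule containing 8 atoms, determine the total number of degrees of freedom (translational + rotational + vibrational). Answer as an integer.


Step 1: Translational DOF = 3
Step 2: Rotational DOF (linear) = 2
Step 3: Vibrational DOF = 3*8 - 5 = 19
Step 4: Total = 3 + 2 + 19 = 24

24


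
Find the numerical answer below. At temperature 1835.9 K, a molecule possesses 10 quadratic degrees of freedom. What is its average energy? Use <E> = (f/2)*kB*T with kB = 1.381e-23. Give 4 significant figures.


Step 1: f/2 = 10/2 = 5
Step 2: kB*T = 1.381e-23 * 1835.9 = 2.535e-20
Step 3: <E> = 5 * 2.535e-20 = 1.268e-19 J

1.268e-19


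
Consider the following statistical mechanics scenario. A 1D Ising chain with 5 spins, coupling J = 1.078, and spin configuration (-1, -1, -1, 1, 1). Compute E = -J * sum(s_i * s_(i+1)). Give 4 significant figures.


Step 1: Nearest-neighbor products: 1, 1, -1, 1
Step 2: Sum of products = 2
Step 3: E = -1.078 * 2 = -2.156

-2.156


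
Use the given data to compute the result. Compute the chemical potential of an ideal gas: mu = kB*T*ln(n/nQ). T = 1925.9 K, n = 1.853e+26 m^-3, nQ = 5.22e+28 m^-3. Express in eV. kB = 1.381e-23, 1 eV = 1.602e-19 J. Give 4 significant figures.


Step 1: n/nQ = 1.853e+26/5.22e+28 = 0.00355
Step 2: ln(n/nQ) = -5.641
Step 3: mu = kB*T*ln(n/nQ) = 2.66e-20*-5.641 = -1.5e-19 J
Step 4: Convert to eV: -1.5e-19/1.602e-19 = -0.9365 eV

-0.9365


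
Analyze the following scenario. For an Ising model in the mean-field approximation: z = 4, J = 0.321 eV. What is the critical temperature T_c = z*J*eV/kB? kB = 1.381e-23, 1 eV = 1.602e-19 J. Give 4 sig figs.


Step 1: z*J = 4*0.321 = 1.284 eV
Step 2: Convert to Joules: 1.284*1.602e-19 = 2.057e-19 J
Step 3: T_c = 2.057e-19 / 1.381e-23 = 1.489e+04 K

1.489e+04


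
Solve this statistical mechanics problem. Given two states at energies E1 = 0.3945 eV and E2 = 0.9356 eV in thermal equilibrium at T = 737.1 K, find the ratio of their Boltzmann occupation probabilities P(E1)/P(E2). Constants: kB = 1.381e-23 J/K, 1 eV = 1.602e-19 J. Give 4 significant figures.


Step 1: Compute energy difference dE = E1 - E2 = 0.3945 - 0.9356 = -0.5411 eV
Step 2: Convert to Joules: dE_J = -0.5411 * 1.602e-19 = -8.668e-20 J
Step 3: Compute exponent = -dE_J / (kB * T) = -(-8.668e-20) / (1.381e-23 * 737.1) = 8.516
Step 4: P(E1)/P(E2) = exp(8.516) = 4993

4993


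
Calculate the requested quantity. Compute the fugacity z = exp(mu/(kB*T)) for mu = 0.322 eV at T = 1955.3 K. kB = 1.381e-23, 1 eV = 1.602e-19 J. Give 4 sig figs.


Step 1: Convert mu to Joules: 0.322*1.602e-19 = 5.158e-20 J
Step 2: kB*T = 1.381e-23*1955.3 = 2.7e-20 J
Step 3: mu/(kB*T) = 1.91
Step 4: z = exp(1.91) = 6.755

6.755


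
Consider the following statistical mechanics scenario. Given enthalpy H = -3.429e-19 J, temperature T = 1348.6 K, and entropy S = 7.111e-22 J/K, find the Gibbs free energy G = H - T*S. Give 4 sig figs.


Step 1: T*S = 1348.6 * 7.111e-22 = 9.59e-19 J
Step 2: G = H - T*S = -3.429e-19 - 9.59e-19
Step 3: G = -1.302e-18 J

-1.302e-18


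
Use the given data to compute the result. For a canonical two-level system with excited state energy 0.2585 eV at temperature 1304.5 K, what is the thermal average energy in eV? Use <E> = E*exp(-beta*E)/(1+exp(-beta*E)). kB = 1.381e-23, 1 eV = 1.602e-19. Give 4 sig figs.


Step 1: beta*E = 0.2585*1.602e-19/(1.381e-23*1304.5) = 2.299
Step 2: exp(-beta*E) = 0.1004
Step 3: <E> = 0.2585*0.1004/(1+0.1004) = 0.02358 eV

0.02358


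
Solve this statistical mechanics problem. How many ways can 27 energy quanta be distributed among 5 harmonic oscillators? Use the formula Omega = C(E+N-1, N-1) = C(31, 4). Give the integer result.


Step 1: Use binomial coefficient C(31, 4)
Step 2: Numerator = 31! / 27!
Step 3: Denominator = 4!
Step 4: Omega = 31465

31465


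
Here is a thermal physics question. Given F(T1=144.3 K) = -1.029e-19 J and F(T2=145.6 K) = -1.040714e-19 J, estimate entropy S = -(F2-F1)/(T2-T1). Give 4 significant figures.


Step 1: dF = F2 - F1 = -1.040714e-19 - (-1.029e-19) = -1.1714e-21 J
Step 2: dT = T2 - T1 = 145.6 - 144.3 = 1.3 K
Step 3: S = -dF/dT = -(-1.1714e-21)/1.3 = 9.011e-22 J/K

9.011e-22


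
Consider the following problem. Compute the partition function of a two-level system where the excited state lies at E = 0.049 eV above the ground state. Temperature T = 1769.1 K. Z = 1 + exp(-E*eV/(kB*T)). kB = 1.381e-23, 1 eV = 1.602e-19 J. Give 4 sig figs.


Step 1: Compute beta*E = E*eV/(kB*T) = 0.049*1.602e-19/(1.381e-23*1769.1) = 0.3213
Step 2: exp(-beta*E) = exp(-0.3213) = 0.7252
Step 3: Z = 1 + 0.7252 = 1.725

1.725


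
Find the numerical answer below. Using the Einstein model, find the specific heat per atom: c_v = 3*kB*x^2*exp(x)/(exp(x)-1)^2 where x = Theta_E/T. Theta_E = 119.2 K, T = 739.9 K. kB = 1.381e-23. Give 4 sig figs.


Step 1: x = Theta_E/T = 119.2/739.9 = 0.1611
Step 2: x^2 = 0.02595
Step 3: exp(x) = 1.175
Step 4: c_v = 3*1.381e-23*0.02595*1.175/(1.175-1)^2 = 4.134e-23

4.134e-23


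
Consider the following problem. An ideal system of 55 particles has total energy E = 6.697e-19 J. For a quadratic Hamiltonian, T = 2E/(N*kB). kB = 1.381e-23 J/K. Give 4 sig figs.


Step 1: Numerator = 2*E = 2*6.697e-19 = 1.339e-18 J
Step 2: Denominator = N*kB = 55*1.381e-23 = 7.595e-22
Step 3: T = 1.339e-18 / 7.595e-22 = 1763 K

1763


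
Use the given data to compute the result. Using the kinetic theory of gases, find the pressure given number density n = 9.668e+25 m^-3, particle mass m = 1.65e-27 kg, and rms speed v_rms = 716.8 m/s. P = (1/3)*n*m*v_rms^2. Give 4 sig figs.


Step 1: v_rms^2 = 716.8^2 = 5.138e+05
Step 2: n*m = 9.668e+25*1.65e-27 = 0.1595
Step 3: P = (1/3)*0.1595*5.138e+05 = 2.732e+04 Pa

2.732e+04
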